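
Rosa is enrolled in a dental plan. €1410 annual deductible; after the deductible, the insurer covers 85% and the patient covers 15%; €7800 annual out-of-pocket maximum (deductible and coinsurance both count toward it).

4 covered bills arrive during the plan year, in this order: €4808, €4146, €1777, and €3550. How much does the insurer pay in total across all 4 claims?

Bill 1, €4808: deductible takes €1410, €3398 remains; patient's 15% is €509.70. Patient owes €1919.70 (running OOP €1919.70). Insurer: €4808 − €1919.70 = €2888.30.
Bill 2, €4146: 15% coinsurance on €4146 = €621.90. Cost to patient: €621.90. OOP to date €2541.60. Insurer: €4146 − €621.90 = €3524.10.
Bill 3, €1777: deductible met; 15% of €1777 = €266.55. Patient pays €266.55; OOP now €2808.15. Insurer: €1777 − €266.55 = €1510.45.
Bill 4, €3550: deductible met; 15% of €3550 = €532.50. Patient owes €532.50 (running OOP €3340.65). Plan pays €3550 − €532.50 = €3017.50.
Insurer total: €2888.30 + €3524.10 + €1510.45 + €3017.50 = €10940.35.

€10940.35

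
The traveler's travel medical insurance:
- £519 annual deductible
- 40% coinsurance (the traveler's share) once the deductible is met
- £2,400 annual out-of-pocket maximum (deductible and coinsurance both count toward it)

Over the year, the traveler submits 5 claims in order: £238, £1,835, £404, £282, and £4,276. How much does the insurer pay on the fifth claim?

#1 (£238): fully absorbed by the deductible. Traveler pays £238; OOP now £238. Insurer: £238 − £238 = £0.
#2 (£1,835): £281 finishes the deductible; £1,554 goes to coinsurance; coinsurance £1,554 × 40% = £621.60. Cost to traveler: £902.60. OOP to date £1,140.60. Insurer: £1,835 − £902.60 = £932.40.
#3 (£404): deductible met; 40% of £404 = £161.60. Cost to traveler: £161.60. OOP to date £1,302.20. Insurer: £404 − £161.60 = £242.40.
#4 (£282): deductible already satisfied, so traveler's share is 40% × £282 = £112.80. Traveler pays £112.80; OOP now £1,415. Plan pays £282 − £112.80 = £169.20.
#5 (£4,276): deductible met; 40% of £4,276 = £1,710.40. OOP would hit £3,125.40 > £2,400, so the cap limits the traveler to £2,400 − £1,415 = £985. Insurer: £4,276 − £985 = £3,291.

£3,291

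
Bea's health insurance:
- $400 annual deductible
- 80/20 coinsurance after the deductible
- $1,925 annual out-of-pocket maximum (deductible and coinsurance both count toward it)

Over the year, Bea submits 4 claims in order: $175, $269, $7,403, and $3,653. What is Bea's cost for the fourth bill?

#1 ($175): all of it applies to the deductible. Cost to patient: $175. OOP to date $175.
#2 ($269): $225 to deductible, leaving $44; 20% of $44 = $8.80. Cost to patient: $233.80. OOP to date $408.80.
#3 ($7,403): 20% coinsurance on $7,403 = $1,480.60. Patient pays $1,480.60; OOP now $1,889.40.
#4 ($3,653): deductible met; 20% of $3,653 = $730.60. That would push OOP to $2,620, over the $1,925 cap, so patient pays $1,925 − $1,889.40 = $35.60.

$35.60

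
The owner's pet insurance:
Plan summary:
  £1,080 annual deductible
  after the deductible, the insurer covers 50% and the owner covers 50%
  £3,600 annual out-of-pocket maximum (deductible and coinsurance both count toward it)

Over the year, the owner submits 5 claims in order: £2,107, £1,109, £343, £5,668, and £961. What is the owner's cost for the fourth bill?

£1,280.50

Claim 1 — £2,107: £1,080 finishes the deductible; £1,027 goes to coinsurance; owner's 50% is £513.50. Cost to owner: £1,593.50. OOP to date £1,593.50.
Claim 2 — £1,109: deductible already satisfied, so owner's share is 50% × £1,109 = £554.50. Owner pays £554.50; OOP now £2,148.
Claim 3 — £343: deductible already satisfied, so owner's share is 50% × £343 = £171.50. Cost to owner: £171.50. OOP to date £2,319.50.
Claim 4 — £5,668: 50% coinsurance on £5,668 = £2,834. OOP would hit £5,153.50 > £3,600, so the cap limits the owner to £3,600 − £2,319.50 = £1,280.50.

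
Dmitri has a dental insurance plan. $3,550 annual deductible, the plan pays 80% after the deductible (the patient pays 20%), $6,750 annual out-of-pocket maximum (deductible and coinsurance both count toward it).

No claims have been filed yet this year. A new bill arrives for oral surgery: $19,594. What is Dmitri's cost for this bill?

$6,750

The full $3,550 deductible is still open; $3,550 of this bill applies to it.
The remaining $16,044 (= $19,594 − $3,550) moves to coinsurance.
Coinsurance: $16,044 × 20% = $3,208.80.
So the patient owes $3,550 + $3,208.80 = $6,758.80 before any cap.
Adding $6,758.80 to the $0 already spent would give $6,758.80, which exceeds the $6,750 cap; the patient pays just $6,750 − $0 = $6,750.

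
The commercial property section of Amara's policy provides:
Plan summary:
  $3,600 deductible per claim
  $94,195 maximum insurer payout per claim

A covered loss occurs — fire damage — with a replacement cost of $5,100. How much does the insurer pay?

$1,500

Subtract the deductible: $5,100 − $3,600 = $1,500.
That's under the $94,195 cap, so the insurer reimburses the full $1,500.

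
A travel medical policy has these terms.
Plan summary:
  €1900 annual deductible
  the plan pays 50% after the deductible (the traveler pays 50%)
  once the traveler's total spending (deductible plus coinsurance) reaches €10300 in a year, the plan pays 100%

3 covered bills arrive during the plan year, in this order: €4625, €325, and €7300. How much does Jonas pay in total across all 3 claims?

#1 (€4625): €1900 finishes the deductible; €2725 goes to coinsurance; coinsurance €2725 × 50% = €1362.50. Traveler pays €3262.50; OOP now €3262.50.
#2 (€325): 50% coinsurance on €325 = €162.50. Traveler pays €162.50; OOP now €3425.
#3 (€7300): deductible already satisfied, so traveler's share is 50% × €7300 = €3650. Traveler pays €3650; OOP now €7075.
Summing the traveler's payments: €3262.50 + €162.50 + €3650 = €7075.

€7075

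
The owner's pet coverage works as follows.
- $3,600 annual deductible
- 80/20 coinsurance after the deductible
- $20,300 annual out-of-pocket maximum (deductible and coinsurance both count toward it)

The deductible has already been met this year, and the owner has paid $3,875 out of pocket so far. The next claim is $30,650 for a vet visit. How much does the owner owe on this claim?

The deductible is already satisfied, so the full bill goes to coinsurance.
20% of $30,650 = $6,130 falls to the owner.
Cumulative spending $3,875 + $6,130 = $10,005 stays under the $20,300 maximum.

$6,130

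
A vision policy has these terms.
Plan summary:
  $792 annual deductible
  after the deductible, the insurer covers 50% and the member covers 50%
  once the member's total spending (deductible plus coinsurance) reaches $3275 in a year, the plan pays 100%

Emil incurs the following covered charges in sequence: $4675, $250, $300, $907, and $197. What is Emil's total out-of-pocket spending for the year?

Claim 1 — $4675: $792 to deductible, leaving $3883; coinsurance $3883 × 50% = $1941.50. Cost to member: $2733.50. OOP to date $2733.50.
Claim 2 — $250: deductible met; 50% of $250 = $125. Cost to member: $125. OOP to date $2858.50.
Claim 3 — $300: deductible already satisfied, so member's share is 50% × $300 = $150. Member owes $150 (running OOP $3008.50).
Claim 4 — $907: deductible already satisfied, so member's share is 50% × $907 = $453.50. Adding that to $3008.50 gives $3462, past the $3275 cap; member pays only $3275 − $3008.50 = $266.50.
Claim 5 — $197: deductible met; 50% of $197 = $98.50. That would push OOP to $3373.50, over the $3275 cap, so member pays $3275 − $3275 = $0.
Total paid by the member: $2733.50 + $125 + $150 + $266.50 + $0 = $3275.

$3275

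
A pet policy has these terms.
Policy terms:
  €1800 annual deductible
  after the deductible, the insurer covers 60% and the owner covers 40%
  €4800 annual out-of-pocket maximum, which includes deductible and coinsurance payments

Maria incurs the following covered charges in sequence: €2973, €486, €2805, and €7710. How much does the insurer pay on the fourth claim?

Bill 1, €2973: €1800 to deductible, leaving €1173; coinsurance €1173 × 40% = €469.20. Owner pays €2269.20; OOP now €2269.20. Insurer: €2973 − €2269.20 = €703.80.
Bill 2, €486: deductible met; 40% of €486 = €194.40. Owner owes €194.40 (running OOP €2463.60). Plan pays €486 − €194.40 = €291.60.
Bill 3, €2805: deductible already satisfied, so owner's share is 40% × €2805 = €1122. Owner pays €1122; OOP now €3585.60. Insurer: €2805 − €1122 = €1683.
Bill 4, €7710: deductible met; 40% of €7710 = €3084. That would push OOP to €6669.60, over the €4800 cap, so owner pays €4800 − €3585.60 = €1214.40. Insurer: €7710 − €1214.40 = €6495.60.

€6495.60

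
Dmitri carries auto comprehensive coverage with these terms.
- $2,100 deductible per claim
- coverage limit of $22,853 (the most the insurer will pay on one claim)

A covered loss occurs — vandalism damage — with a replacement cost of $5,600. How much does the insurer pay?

$3,500

Less the $2,100 deductible: $5,600 − $2,100 = $3,500.
That's under the $22,853 cap, so the insurer reimburses the full $3,500.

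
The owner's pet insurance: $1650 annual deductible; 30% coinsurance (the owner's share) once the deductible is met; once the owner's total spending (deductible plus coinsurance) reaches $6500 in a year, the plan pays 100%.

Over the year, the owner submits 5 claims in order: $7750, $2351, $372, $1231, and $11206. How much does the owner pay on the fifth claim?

$1833.80

Claim 1 — $7750: $1650 finishes the deductible; $6100 goes to coinsurance; owner's 30% is $1830. Owner pays $3480; OOP now $3480.
Claim 2 — $2351: deductible met; 30% of $2351 = $705.30. Owner pays $705.30; OOP now $4185.30.
Claim 3 — $372: deductible met; 30% of $372 = $111.60. Owner pays $111.60; OOP now $4296.90.
Claim 4 — $1231: deductible already satisfied, so owner's share is 30% × $1231 = $369.30. Owner owes $369.30 (running OOP $4666.20).
Claim 5 — $11206: 30% coinsurance on $11206 = $3361.80. That would push OOP to $8028, over the $6500 cap, so owner pays $6500 − $4666.20 = $1833.80.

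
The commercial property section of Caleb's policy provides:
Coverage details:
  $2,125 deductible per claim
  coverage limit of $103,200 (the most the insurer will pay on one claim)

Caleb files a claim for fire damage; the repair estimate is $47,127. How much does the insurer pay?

$45,002

After the deductible, $47,127 − $2,125 = $45,002 remains.
$45,002 ≤ $103,200, so the limit doesn't bind; insurer pays $45,002.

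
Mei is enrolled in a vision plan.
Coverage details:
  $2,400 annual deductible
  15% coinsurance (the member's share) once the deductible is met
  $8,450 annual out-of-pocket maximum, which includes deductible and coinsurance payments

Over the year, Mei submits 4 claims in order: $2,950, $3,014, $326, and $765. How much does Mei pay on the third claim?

$48.90

Claim 1 ($2,950): deductible takes $2,400, $550 remains; member's 15% is $82.50. Member owes $2,482.50 (running OOP $2,482.50).
Claim 2 ($3,014): 15% coinsurance on $3,014 = $452.10. Member owes $452.10 (running OOP $2,934.60).
Claim 3 ($326): deductible met; 15% of $326 = $48.90. Member owes $48.90 (running OOP $2,983.50).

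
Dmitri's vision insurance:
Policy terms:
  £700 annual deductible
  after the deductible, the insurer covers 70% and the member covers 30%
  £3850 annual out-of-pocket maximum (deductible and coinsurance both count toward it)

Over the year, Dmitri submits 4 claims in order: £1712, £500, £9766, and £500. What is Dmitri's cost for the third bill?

Claim 1 — £1712: deductible takes £700, £1012 remains; coinsurance £1012 × 30% = £303.60. Cost to member: £1003.60. OOP to date £1003.60.
Claim 2 — £500: deductible met; 30% of £500 = £150. Member pays £150; OOP now £1153.60.
Claim 3 — £9766: deductible already satisfied, so member's share is 30% × £9766 = £2929.80. Adding that to £1153.60 gives £4083.40, past the £3850 cap; member pays only £3850 − £1153.60 = £2696.40.

£2696.40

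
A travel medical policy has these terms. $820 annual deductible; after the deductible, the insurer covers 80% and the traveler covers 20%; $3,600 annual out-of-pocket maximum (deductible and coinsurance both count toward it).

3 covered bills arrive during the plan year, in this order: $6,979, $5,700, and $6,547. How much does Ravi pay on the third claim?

Bill 1, $6,979: $820 finishes the deductible; $6,159 goes to coinsurance; traveler's 20% is $1,231.80. Traveler owes $2,051.80 (running OOP $2,051.80).
Bill 2, $5,700: deductible met; 20% of $5,700 = $1,140. Cost to traveler: $1,140. OOP to date $3,191.80.
Bill 3, $6,547: 20% coinsurance on $6,547 = $1,309.40. OOP would hit $4,501.20 > $3,600, so the cap limits the traveler to $3,600 − $3,191.80 = $408.20.

$408.20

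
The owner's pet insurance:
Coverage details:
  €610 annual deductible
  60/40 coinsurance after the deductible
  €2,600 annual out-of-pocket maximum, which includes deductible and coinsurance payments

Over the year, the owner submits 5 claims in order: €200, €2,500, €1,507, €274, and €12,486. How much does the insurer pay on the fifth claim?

€12,044.40

Claim 1 (€200): entire amount goes to the deductible. Owner pays €200; OOP now €200. Insurer: €200 − €200 = €0.
Claim 2 (€2,500): deductible takes €410, €2,090 remains; coinsurance €2,090 × 40% = €836. Owner pays €1,246; OOP now €1,446. Plan pays €2,500 − €1,246 = €1,254.
Claim 3 (€1,507): deductible met; 40% of €1,507 = €602.80. Cost to owner: €602.80. OOP to date €2,048.80. Plan pays €1,507 − €602.80 = €904.20.
Claim 4 (€274): deductible met; 40% of €274 = €109.60. Owner pays €109.60; OOP now €2,158.40. Plan pays €274 − €109.60 = €164.40.
Claim 5 (€12,486): deductible met; 40% of €12,486 = €4,994.40. Adding that to €2,158.40 gives €7,152.80, past the €2,600 cap; owner pays only €2,600 − €2,158.40 = €441.60. Plan pays €12,486 − €441.60 = €12,044.40.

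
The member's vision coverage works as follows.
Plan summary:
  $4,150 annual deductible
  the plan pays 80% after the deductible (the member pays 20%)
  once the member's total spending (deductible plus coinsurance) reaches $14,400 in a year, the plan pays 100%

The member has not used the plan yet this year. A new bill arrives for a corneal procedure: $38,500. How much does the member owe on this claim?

$11,020

Deductible not yet touched, so the first $4,150 of the bill goes to the deductible.
That leaves $38,500 − $4,150 = $34,350 for coinsurance.
Coinsurance: $34,350 × 20% = $6,870.
Member responsibility before any cap: $4,150 + $6,870 = $11,020.
Cumulative spending $0 + $11,020 = $11,020 stays under the $14,400 maximum.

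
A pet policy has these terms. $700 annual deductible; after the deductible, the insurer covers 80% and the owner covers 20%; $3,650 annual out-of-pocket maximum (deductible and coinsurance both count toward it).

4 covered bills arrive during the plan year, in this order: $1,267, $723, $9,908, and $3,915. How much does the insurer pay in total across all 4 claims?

$12,163

#1 ($1,267): deductible takes $700, $567 remains; coinsurance $567 × 20% = $113.40. Owner pays $813.40; OOP now $813.40. Plan pays $1,267 − $813.40 = $453.60.
#2 ($723): deductible already satisfied, so owner's share is 20% × $723 = $144.60. Owner owes $144.60 (running OOP $958). Plan pays $723 − $144.60 = $578.40.
#3 ($9,908): 20% coinsurance on $9,908 = $1,981.60. Cost to owner: $1,981.60. OOP to date $2,939.60. Insurer: $9,908 − $1,981.60 = $7,926.40.
#4 ($3,915): deductible already satisfied, so owner's share is 20% × $3,915 = $783. Adding that to $2,939.60 gives $3,722.60, past the $3,650 cap; owner pays only $3,650 − $2,939.60 = $710.40. Insurer: $3,915 − $710.40 = $3,204.60.
Insurer total: $453.60 + $578.40 + $7,926.40 + $3,204.60 = $12,163.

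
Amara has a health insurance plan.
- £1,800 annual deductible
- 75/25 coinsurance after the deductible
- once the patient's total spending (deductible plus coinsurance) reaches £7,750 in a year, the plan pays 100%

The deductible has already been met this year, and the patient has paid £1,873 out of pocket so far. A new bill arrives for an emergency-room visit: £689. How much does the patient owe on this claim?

With the deductible met, the entire £689 is subject to coinsurance.
25% of £689 = £172.25 falls to the patient.
Year-to-date out-of-pocket becomes £1,873 + £172.25 = £2,045.25, still under the £7,750 maximum, so no cap applies.

£172.25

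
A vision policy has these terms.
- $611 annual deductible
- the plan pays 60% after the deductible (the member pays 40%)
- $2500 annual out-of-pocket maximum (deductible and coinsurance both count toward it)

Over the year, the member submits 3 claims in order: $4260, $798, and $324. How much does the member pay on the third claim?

$110.20

Claim 1 ($4260): deductible takes $611, $3649 remains; coinsurance $3649 × 40% = $1459.60. Member pays $2070.60; OOP now $2070.60.
Claim 2 ($798): deductible met; 40% of $798 = $319.20. Member owes $319.20 (running OOP $2389.80).
Claim 3 ($324): deductible already satisfied, so member's share is 40% × $324 = $129.60. OOP would hit $2519.40 > $2500, so the cap limits the member to $2500 − $2389.80 = $110.20.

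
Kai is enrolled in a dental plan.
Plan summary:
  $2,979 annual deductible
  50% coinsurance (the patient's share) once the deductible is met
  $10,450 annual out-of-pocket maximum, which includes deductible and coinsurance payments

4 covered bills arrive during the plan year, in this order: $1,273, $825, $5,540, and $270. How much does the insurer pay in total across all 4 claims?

Claim 1 ($1,273): entire amount goes to the deductible. Patient pays $1,273; OOP now $1,273. Insurer: $1,273 − $1,273 = $0.
Claim 2 ($825): all of it applies to the deductible. Patient owes $825 (running OOP $2,098). Insurer: $825 − $825 = $0.
Claim 3 ($5,540): $881 to deductible, leaving $4,659; patient's 50% is $2,329.50. Patient pays $3,210.50; OOP now $5,308.50. Plan pays $5,540 − $3,210.50 = $2,329.50.
Claim 4 ($270): deductible already satisfied, so patient's share is 50% × $270 = $135. Patient owes $135 (running OOP $5,443.50). Plan pays $270 − $135 = $135.
Insurer total: $0 + $0 + $2,329.50 + $135 = $2,464.50.

$2,464.50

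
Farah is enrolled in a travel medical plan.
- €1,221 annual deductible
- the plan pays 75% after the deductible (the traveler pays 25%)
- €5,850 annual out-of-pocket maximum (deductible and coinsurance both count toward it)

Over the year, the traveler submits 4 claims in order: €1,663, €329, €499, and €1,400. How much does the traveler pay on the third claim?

Bill 1, €1,663: €1,221 to deductible, leaving €442; traveler's 25% is €110.50. Cost to traveler: €1,331.50. OOP to date €1,331.50.
Bill 2, €329: 25% coinsurance on €329 = €82.25. Traveler owes €82.25 (running OOP €1,413.75).
Bill 3, €499: deductible already satisfied, so traveler's share is 25% × €499 = €124.75. Traveler pays €124.75; OOP now €1,538.50.

€124.75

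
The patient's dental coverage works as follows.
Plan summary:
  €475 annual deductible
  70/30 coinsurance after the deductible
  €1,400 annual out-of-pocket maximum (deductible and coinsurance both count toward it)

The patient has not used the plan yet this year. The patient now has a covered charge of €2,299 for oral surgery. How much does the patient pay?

€1,022.20

Nothing has been paid toward the €475 deductible, so the first €475 of this charge is applied there.
After the €475 deductible portion, €2,299 − €475 = €1,824 is subject to coinsurance.
30% of €1,824 = €547.20 falls to the patient.
That puts the patient's cost at €475 + €547.20 = €1,022.20 before any cap.
Cumulative spending €0 + €1,022.20 = €1,022.20 stays under the €1,400 maximum.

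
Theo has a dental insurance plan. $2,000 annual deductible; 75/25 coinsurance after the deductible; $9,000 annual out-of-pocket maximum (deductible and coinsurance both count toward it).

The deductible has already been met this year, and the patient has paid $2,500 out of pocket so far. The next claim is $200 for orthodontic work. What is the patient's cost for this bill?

The deductible is already satisfied, so the full bill goes to coinsurance.
Coinsurance: $200 × 25% = $50.
Year-to-date out-of-pocket becomes $2,500 + $50 = $2,550, still under the $9,000 maximum, so no cap applies.

$50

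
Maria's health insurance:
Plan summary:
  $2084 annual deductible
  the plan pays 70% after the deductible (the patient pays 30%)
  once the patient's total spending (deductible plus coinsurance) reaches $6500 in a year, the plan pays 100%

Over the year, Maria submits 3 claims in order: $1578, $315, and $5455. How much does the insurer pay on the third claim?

#1 ($1578): fully absorbed by the deductible. Patient owes $1578 (running OOP $1578). Insurer: $1578 − $1578 = $0.
#2 ($315): fully absorbed by the deductible. Cost to patient: $315. OOP to date $1893. Plan pays $315 − $315 = $0.
#3 ($5455): deductible takes $191, $5264 remains; 30% of $5264 = $1579.20. Patient owes $1770.20 (running OOP $3663.20). Plan pays $5455 − $1770.20 = $3684.80.

$3684.80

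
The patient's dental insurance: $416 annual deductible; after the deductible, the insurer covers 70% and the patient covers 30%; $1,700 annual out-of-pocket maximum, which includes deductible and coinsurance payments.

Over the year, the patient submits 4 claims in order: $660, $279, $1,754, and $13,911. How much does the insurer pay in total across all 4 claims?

Bill 1, $660: $416 finishes the deductible; $244 goes to coinsurance; 30% of $244 = $73.20. Patient owes $489.20 (running OOP $489.20). Plan pays $660 − $489.20 = $170.80.
Bill 2, $279: deductible met; 30% of $279 = $83.70. Cost to patient: $83.70. OOP to date $572.90. Insurer: $279 − $83.70 = $195.30.
Bill 3, $1,754: deductible met; 30% of $1,754 = $526.20. Patient owes $526.20 (running OOP $1,099.10). Plan pays $1,754 − $526.20 = $1,227.80.
Bill 4, $13,911: deductible met; 30% of $13,911 = $4,173.30. Adding that to $1,099.10 gives $5,272.40, past the $1,700 cap; patient pays only $1,700 − $1,099.10 = $600.90. Plan pays $13,911 − $600.90 = $13,310.10.
Insurer total = bills − patient's total = $16,604 − $1,700 = $14,904.

$14,904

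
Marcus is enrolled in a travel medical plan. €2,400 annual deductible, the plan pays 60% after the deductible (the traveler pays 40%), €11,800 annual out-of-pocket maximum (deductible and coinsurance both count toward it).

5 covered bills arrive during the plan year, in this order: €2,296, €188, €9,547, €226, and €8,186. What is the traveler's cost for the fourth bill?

€90.40

#1 (€2,296): fully absorbed by the deductible. Traveler owes €2,296 (running OOP €2,296).
#2 (€188): deductible takes €104, €84 remains; traveler's 40% is €33.60. Cost to traveler: €137.60. OOP to date €2,433.60.
#3 (€9,547): deductible already satisfied, so traveler's share is 40% × €9,547 = €3,818.80. Cost to traveler: €3,818.80. OOP to date €6,252.40.
#4 (€226): 40% coinsurance on €226 = €90.40. Traveler pays €90.40; OOP now €6,342.80.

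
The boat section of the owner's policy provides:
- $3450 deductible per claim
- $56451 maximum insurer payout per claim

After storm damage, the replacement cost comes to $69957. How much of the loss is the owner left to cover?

Subtract the deductible: $69957 − $3450 = $66507.
The $56451 per-incident cap binds; insurer pays $56451.
Out of pocket: $69957 − $56451 = $13506.

$13506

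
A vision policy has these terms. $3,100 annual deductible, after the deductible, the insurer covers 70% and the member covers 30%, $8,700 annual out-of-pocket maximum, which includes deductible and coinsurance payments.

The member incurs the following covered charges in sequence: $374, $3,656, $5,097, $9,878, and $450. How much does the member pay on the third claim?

$1,529.10

#1 ($374): entire amount goes to the deductible. Member pays $374; OOP now $374.
#2 ($3,656): deductible takes $2,726, $930 remains; coinsurance $930 × 30% = $279. Cost to member: $3,005. OOP to date $3,379.
#3 ($5,097): 30% coinsurance on $5,097 = $1,529.10. Cost to member: $1,529.10. OOP to date $4,908.10.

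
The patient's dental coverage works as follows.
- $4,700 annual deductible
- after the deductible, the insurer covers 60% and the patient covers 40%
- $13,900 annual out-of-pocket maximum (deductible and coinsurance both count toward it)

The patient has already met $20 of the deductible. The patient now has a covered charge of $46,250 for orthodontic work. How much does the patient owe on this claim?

Deductible still to meet: $4,700 − $20 = $4,680.
That leaves $46,250 − $4,680 = $41,570 for coinsurance.
Patient's 40% share of $41,570 is $16,628.
That puts the patient's cost at $4,680 + $16,628 = $21,308 before any cap.
Year-to-date out-of-pocket would reach $20 + $21,308 = $21,328, above the $13,900 maximum, so the patient pays only $13,900 − $20 = $13,880.

$13,880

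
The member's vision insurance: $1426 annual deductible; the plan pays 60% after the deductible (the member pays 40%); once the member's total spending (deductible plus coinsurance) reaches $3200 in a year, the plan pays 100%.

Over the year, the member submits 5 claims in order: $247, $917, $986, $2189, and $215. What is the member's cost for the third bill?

$551.60

#1 ($247): entire amount goes to the deductible. Member owes $247 (running OOP $247).
#2 ($917): all of it applies to the deductible. Member owes $917 (running OOP $1164).
#3 ($986): $262 finishes the deductible; $724 goes to coinsurance; coinsurance $724 × 40% = $289.60. Member owes $551.60 (running OOP $1715.60).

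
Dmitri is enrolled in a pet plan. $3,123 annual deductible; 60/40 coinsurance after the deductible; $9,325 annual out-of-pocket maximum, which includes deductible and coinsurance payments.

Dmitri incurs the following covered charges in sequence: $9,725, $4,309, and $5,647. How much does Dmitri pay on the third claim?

$1,837.60

Bill 1, $9,725: deductible takes $3,123, $6,602 remains; coinsurance $6,602 × 40% = $2,640.80. Owner pays $5,763.80; OOP now $5,763.80.
Bill 2, $4,309: deductible already satisfied, so owner's share is 40% × $4,309 = $1,723.60. Cost to owner: $1,723.60. OOP to date $7,487.40.
Bill 3, $5,647: deductible already satisfied, so owner's share is 40% × $5,647 = $2,258.80. That would push OOP to $9,746.20, over the $9,325 cap, so owner pays $9,325 − $7,487.40 = $1,837.60.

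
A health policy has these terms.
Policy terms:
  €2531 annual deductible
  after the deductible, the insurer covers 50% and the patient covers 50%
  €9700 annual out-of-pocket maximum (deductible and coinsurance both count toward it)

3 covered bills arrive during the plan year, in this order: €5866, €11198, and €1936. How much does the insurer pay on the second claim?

Bill 1, €5866: deductible takes €2531, €3335 remains; 50% of €3335 = €1667.50. Patient pays €4198.50; OOP now €4198.50. Insurer: €5866 − €4198.50 = €1667.50.
Bill 2, €11198: 50% coinsurance on €11198 = €5599. Adding that to €4198.50 gives €9797.50, past the €9700 cap; patient pays only €9700 − €4198.50 = €5501.50. Insurer: €11198 − €5501.50 = €5696.50.

€5696.50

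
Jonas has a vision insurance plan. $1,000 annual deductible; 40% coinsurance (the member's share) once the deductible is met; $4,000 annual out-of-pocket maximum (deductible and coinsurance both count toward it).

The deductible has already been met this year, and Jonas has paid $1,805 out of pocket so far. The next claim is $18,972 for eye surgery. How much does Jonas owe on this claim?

The deductible is already satisfied, so the full bill goes to coinsurance.
Coinsurance: $18,972 × 40% = $7,588.80.
That would bring total out-of-pocket to $9,393.80, past the $4,000 cap. The member is capped at $4,000 − $1,805 = $2,195 on this claim.

$2,195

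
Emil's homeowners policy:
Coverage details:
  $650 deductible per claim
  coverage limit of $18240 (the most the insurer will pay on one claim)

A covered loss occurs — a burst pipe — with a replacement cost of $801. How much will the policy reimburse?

Less the $650 deductible: $801 − $650 = $151.
$151 ≤ $18240, so the limit doesn't bind; insurer pays $151.

$151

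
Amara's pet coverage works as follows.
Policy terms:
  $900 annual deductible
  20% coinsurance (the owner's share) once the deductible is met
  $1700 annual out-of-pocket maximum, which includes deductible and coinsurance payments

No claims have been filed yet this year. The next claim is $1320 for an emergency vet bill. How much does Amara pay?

Nothing has been paid toward the $900 deductible, so the first $900 of this charge is applied there.
The remaining $420 (= $1320 − $900) moves to coinsurance.
20% of $420 = $84 falls to the owner.
So the owner owes $900 + $84 = $984 before any cap.
Total out-of-pocket so far would be $0 + $984 = $984, below the $1700 cap — no reduction.

$984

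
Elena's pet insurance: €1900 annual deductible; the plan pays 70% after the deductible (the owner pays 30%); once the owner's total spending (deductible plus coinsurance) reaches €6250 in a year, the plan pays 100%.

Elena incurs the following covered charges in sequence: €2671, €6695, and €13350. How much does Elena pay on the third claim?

€2110.20

Bill 1, €2671: deductible takes €1900, €771 remains; coinsurance €771 × 30% = €231.30. Cost to owner: €2131.30. OOP to date €2131.30.
Bill 2, €6695: deductible met; 30% of €6695 = €2008.50. Owner owes €2008.50 (running OOP €4139.80).
Bill 3, €13350: deductible met; 30% of €13350 = €4005. Adding that to €4139.80 gives €8144.80, past the €6250 cap; owner pays only €6250 − €4139.80 = €2110.20.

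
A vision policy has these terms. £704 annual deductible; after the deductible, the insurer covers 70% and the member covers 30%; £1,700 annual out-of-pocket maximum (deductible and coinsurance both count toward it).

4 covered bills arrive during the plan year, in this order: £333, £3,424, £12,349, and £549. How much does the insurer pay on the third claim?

£12,268.90

Claim 1 (£333): all of it applies to the deductible. Member owes £333 (running OOP £333). Insurer: £333 − £333 = £0.
Claim 2 (£3,424): £371 to deductible, leaving £3,053; 30% of £3,053 = £915.90. Member owes £1,286.90 (running OOP £1,619.90). Plan pays £3,424 − £1,286.90 = £2,137.10.
Claim 3 (£12,349): 30% coinsurance on £12,349 = £3,704.70. Adding that to £1,619.90 gives £5,324.60, past the £1,700 cap; member pays only £1,700 − £1,619.90 = £80.10. Insurer: £12,349 − £80.10 = £12,268.90.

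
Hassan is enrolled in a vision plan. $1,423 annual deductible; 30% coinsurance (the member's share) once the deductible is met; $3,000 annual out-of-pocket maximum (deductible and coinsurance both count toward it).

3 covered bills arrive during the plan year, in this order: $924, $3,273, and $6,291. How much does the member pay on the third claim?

$744.80

Bill 1, $924: fully absorbed by the deductible. Member pays $924; OOP now $924.
Bill 2, $3,273: deductible takes $499, $2,774 remains; 30% of $2,774 = $832.20. Cost to member: $1,331.20. OOP to date $2,255.20.
Bill 3, $6,291: 30% coinsurance on $6,291 = $1,887.30. That would push OOP to $4,142.50, over the $3,000 cap, so member pays $3,000 − $2,255.20 = $744.80.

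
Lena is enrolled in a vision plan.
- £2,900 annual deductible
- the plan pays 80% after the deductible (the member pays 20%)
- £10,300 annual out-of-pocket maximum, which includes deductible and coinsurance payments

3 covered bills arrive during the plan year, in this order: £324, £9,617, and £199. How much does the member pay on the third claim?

#1 (£324): fully absorbed by the deductible. Cost to member: £324. OOP to date £324.
#2 (£9,617): £2,576 finishes the deductible; £7,041 goes to coinsurance; 20% of £7,041 = £1,408.20. Member owes £3,984.20 (running OOP £4,308.20).
#3 (£199): 20% coinsurance on £199 = £39.80. Member owes £39.80 (running OOP £4,348).

£39.80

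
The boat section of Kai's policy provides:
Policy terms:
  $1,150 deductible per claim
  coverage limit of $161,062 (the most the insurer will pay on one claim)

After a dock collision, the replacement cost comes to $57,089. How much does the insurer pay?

Less the $1,150 deductible: $57,089 − $1,150 = $55,939.
$55,939 ≤ $161,062, so the limit doesn't bind; insurer pays $55,939.

$55,939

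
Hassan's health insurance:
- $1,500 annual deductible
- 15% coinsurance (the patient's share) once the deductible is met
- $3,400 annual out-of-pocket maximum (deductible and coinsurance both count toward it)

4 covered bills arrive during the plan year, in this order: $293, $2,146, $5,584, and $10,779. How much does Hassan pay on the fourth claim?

Claim 1 — $293: all of it applies to the deductible. Cost to patient: $293. OOP to date $293.
Claim 2 — $2,146: deductible takes $1,207, $939 remains; coinsurance $939 × 15% = $140.85. Patient owes $1,347.85 (running OOP $1,640.85).
Claim 3 — $5,584: deductible already satisfied, so patient's share is 15% × $5,584 = $837.60. Patient pays $837.60; OOP now $2,478.45.
Claim 4 — $10,779: deductible met; 15% of $10,779 = $1,616.85. OOP would hit $4,095.30 > $3,400, so the cap limits the patient to $3,400 − $2,478.45 = $921.55.

$921.55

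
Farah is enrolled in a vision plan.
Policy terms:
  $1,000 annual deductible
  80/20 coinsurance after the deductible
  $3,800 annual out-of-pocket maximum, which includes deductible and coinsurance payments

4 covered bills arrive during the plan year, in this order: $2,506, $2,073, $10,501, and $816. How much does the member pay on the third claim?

$2,084.20

Bill 1, $2,506: $1,000 to deductible, leaving $1,506; 20% of $1,506 = $301.20. Member owes $1,301.20 (running OOP $1,301.20).
Bill 2, $2,073: deductible met; 20% of $2,073 = $414.60. Member pays $414.60; OOP now $1,715.80.
Bill 3, $10,501: deductible met; 20% of $10,501 = $2,100.20. Adding that to $1,715.80 gives $3,816, past the $3,800 cap; member pays only $3,800 − $1,715.80 = $2,084.20.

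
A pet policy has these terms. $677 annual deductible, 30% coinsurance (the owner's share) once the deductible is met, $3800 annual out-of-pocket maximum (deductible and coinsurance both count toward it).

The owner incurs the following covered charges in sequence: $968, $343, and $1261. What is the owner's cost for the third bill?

$378.30

Bill 1, $968: $677 finishes the deductible; $291 goes to coinsurance; coinsurance $291 × 30% = $87.30. Cost to owner: $764.30. OOP to date $764.30.
Bill 2, $343: deductible met; 30% of $343 = $102.90. Cost to owner: $102.90. OOP to date $867.20.
Bill 3, $1261: deductible met; 30% of $1261 = $378.30. Owner owes $378.30 (running OOP $1245.50).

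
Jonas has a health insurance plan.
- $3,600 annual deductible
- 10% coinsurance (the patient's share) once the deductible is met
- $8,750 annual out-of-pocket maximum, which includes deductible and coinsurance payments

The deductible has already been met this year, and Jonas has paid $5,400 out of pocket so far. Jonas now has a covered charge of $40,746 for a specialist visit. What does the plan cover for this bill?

$37,396

With the deductible met, the entire $40,746 is subject to coinsurance.
10% of $40,746 = $4,074.60 falls to the patient.
Year-to-date out-of-pocket would reach $5,400 + $4,074.60 = $9,474.60, above the $8,750 maximum, so the patient pays only $8,750 − $5,400 = $3,350.
Insurer pays the balance: $40,746 − $3,350 = $37,396.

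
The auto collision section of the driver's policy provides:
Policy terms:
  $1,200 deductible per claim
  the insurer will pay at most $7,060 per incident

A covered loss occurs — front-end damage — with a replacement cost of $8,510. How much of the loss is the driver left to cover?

$1,450

Subtract the deductible: $8,510 − $1,200 = $7,310.
Since $7,310 > $7,060, the payout is capped at $7,060.
The driver bears the rest of the original loss: $8,510 − $7,060 = $1,450.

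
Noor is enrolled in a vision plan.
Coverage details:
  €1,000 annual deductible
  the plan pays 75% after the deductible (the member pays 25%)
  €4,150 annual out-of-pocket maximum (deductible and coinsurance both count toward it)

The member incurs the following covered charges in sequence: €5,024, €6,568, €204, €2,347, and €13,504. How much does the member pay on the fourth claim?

€451

Claim 1 (€5,024): deductible takes €1,000, €4,024 remains; member's 25% is €1,006. Cost to member: €2,006. OOP to date €2,006.
Claim 2 (€6,568): 25% coinsurance on €6,568 = €1,642. Member owes €1,642 (running OOP €3,648).
Claim 3 (€204): deductible met; 25% of €204 = €51. Member pays €51; OOP now €3,699.
Claim 4 (€2,347): deductible already satisfied, so member's share is 25% × €2,347 = €586.75. OOP would hit €4,285.75 > €4,150, so the cap limits the member to €4,150 − €3,699 = €451.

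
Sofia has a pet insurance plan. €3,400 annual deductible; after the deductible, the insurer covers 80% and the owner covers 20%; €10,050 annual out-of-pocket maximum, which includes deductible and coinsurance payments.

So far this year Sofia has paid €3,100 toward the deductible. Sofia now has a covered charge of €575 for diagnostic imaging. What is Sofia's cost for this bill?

€355

Remaining deductible: €3,400 − €3,100 = €300.
That leaves €575 − €300 = €275 for coinsurance.
20% of €275 = €55 falls to the owner.
That puts the owner's cost at €300 + €55 = €355 before any cap.
Total out-of-pocket so far would be €3,100 + €355 = €3,455, below the €10,050 cap — no reduction.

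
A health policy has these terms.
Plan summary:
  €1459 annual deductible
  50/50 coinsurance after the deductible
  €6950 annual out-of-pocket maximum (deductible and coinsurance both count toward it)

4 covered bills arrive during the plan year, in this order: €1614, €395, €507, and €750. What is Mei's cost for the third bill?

#1 (€1614): €1459 finishes the deductible; €155 goes to coinsurance; 50% of €155 = €77.50. Cost to patient: €1536.50. OOP to date €1536.50.
#2 (€395): deductible met; 50% of €395 = €197.50. Patient pays €197.50; OOP now €1734.
#3 (€507): deductible already satisfied, so patient's share is 50% × €507 = €253.50. Patient pays €253.50; OOP now €1987.50.

€253.50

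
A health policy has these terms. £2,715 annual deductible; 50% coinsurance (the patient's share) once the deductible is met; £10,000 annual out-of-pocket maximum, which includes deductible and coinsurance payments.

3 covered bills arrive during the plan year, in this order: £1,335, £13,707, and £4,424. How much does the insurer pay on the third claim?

£3,302.50

Bill 1, £1,335: entire amount goes to the deductible. Patient pays £1,335; OOP now £1,335. Plan pays £1,335 − £1,335 = £0.
Bill 2, £13,707: £1,380 finishes the deductible; £12,327 goes to coinsurance; 50% of £12,327 = £6,163.50. Patient owes £7,543.50 (running OOP £8,878.50). Plan pays £13,707 − £7,543.50 = £6,163.50.
Bill 3, £4,424: 50% coinsurance on £4,424 = £2,212. Adding that to £8,878.50 gives £11,090.50, past the £10,000 cap; patient pays only £10,000 − £8,878.50 = £1,121.50. Insurer: £4,424 − £1,121.50 = £3,302.50.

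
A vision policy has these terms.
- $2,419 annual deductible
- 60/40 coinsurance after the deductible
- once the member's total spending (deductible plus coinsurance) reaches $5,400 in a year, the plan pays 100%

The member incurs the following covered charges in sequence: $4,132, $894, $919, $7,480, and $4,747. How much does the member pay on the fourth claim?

Claim 1 — $4,132: deductible takes $2,419, $1,713 remains; 40% of $1,713 = $685.20. Cost to member: $3,104.20. OOP to date $3,104.20.
Claim 2 — $894: 40% coinsurance on $894 = $357.60. Member pays $357.60; OOP now $3,461.80.
Claim 3 — $919: 40% coinsurance on $919 = $367.60. Member pays $367.60; OOP now $3,829.40.
Claim 4 — $7,480: deductible met; 40% of $7,480 = $2,992. Adding that to $3,829.40 gives $6,821.40, past the $5,400 cap; member pays only $5,400 − $3,829.40 = $1,570.60.

$1,570.60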